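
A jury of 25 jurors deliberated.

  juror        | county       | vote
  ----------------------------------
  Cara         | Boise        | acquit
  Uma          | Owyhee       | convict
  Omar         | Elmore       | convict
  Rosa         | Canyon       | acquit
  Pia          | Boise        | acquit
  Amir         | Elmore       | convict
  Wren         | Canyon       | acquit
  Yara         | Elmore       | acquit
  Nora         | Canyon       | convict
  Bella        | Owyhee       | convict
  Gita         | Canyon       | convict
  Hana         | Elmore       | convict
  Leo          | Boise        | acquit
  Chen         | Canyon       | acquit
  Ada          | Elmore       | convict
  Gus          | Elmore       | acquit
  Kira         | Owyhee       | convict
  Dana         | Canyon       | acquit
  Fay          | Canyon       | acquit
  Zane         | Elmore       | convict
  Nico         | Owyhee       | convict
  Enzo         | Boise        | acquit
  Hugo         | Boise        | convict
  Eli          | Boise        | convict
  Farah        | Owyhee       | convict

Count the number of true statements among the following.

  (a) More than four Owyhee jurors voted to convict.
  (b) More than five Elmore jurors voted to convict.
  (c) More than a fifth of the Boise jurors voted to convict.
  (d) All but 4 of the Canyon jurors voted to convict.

(a) Owyhee: |A| = 5, |A ∩ B| = 5; needs |A ∩ B| > 4 — true.
(b) Elmore: |A| = 7, |A ∩ B| = 5; needs |A ∩ B| > 5 — false.
(c) Boise: |A| = 6, |A ∩ B| = 2; needs |A ∩ B| / |A| > 1/5 — true.
(d) Canyon: |A| = 7, |A ∩ B| = 2; needs |A ∖ B| = 4 — false.

2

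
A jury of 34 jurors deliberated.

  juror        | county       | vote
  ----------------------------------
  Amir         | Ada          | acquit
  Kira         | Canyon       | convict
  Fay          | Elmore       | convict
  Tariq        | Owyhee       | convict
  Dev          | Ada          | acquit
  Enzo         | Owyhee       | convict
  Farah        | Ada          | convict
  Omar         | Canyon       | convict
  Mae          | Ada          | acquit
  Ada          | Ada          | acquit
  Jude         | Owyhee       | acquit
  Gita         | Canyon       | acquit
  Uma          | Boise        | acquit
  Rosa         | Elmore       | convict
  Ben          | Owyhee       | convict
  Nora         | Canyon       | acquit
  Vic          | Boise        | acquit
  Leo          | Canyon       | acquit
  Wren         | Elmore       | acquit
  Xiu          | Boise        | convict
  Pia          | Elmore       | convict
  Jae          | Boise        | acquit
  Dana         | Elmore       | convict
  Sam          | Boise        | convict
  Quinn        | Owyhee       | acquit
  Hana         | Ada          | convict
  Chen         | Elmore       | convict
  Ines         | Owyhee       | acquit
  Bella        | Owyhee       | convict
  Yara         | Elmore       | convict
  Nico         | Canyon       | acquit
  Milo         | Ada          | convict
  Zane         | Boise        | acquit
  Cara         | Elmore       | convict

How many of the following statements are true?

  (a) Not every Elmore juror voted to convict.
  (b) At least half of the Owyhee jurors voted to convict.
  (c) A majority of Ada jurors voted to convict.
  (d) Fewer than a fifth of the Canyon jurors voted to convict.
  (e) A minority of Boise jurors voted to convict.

3

(a) Elmore: |A| = 8, |A ∩ B| = 7; needs A ⊄ B (|A ∖ B| ≥ 1) — true.
(b) Owyhee: |A| = 7, |A ∩ B| = 4; needs |A ∩ B| ≥ |A ∖ B| — true.
(c) Ada: |A| = 7, |A ∩ B| = 3; needs |A ∩ B| > |A ∖ B| — false.
(d) Canyon: |A| = 6, |A ∩ B| = 2; needs |A ∩ B| / |A| < 1/5 — false.
(e) Boise: |A| = 6, |A ∩ B| = 2; needs |A ∩ B| < |A ∖ B| — true.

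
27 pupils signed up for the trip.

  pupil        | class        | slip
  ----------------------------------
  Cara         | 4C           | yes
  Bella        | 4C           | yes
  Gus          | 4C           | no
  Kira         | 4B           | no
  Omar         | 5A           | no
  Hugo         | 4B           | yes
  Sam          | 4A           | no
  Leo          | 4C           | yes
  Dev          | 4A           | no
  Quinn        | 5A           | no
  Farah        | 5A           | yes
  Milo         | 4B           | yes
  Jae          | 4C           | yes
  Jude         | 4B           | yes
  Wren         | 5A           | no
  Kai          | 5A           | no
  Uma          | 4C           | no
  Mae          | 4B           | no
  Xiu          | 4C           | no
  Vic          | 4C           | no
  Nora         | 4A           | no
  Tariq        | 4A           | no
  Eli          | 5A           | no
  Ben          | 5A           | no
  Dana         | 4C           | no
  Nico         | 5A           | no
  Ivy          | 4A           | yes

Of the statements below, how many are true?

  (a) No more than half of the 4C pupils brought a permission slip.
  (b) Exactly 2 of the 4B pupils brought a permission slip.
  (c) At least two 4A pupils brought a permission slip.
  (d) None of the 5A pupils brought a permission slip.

1

(a) 4C: |A| = 9, |A ∩ B| = 4; needs |A ∩ B| ≤ |A ∖ B| — true.
(b) 4B: |A| = 5, |A ∩ B| = 3; needs |A ∩ B| = 2 — false.
(c) 4A: |A| = 5, |A ∩ B| = 1; needs |A ∩ B| ≥ 2 — false.
(d) 5A: |A| = 8, |A ∩ B| = 1; needs A ∩ B = ∅ (|A ∩ B| = 0) — false.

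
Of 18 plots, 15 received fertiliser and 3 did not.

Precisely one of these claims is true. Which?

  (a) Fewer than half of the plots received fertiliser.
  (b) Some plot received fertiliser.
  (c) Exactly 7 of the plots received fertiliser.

|A| = 18, |A ∩ B| = 15, |A ∖ B| = 3.
(a) requires |A ∩ B| < |A ∖ B|: false.
(b) requires A ∩ B ≠ ∅ (|A ∩ B| ≥ 1): true.
(c) requires |A ∩ B| = 7: false.

(b)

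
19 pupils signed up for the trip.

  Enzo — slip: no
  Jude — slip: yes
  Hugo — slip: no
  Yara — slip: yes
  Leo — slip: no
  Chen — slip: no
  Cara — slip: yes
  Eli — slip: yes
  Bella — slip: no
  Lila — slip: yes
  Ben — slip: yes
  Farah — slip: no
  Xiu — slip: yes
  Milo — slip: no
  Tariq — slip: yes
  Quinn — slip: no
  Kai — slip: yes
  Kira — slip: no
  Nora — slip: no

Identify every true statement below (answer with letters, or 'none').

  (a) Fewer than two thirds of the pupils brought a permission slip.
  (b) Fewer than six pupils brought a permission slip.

|A| = 19, |A ∩ B| = 9, |A ∖ B| = 10.
(a) |A ∩ B| / |A| < 2/3: holds.
(b) |A ∩ B| < 6: fails.

(a)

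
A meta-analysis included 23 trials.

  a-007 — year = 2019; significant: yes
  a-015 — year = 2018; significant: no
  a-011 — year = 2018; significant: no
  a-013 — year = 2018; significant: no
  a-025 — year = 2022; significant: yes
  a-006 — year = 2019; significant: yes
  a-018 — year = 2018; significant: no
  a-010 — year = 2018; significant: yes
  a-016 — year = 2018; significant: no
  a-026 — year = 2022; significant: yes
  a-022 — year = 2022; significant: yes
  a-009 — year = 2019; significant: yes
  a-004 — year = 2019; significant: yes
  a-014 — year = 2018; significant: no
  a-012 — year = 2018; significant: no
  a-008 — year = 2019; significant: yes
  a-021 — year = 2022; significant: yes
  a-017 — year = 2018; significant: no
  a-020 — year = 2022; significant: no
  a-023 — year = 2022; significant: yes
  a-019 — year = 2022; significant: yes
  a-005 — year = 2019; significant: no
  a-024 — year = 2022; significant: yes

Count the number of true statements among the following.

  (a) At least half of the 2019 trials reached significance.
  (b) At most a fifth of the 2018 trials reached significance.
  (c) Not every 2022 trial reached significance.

(a) 2019: |A| = 6, |A ∩ B| = 5; needs |A ∩ B| ≥ |A ∖ B| — true.
(b) 2018: |A| = 9, |A ∩ B| = 1; needs |A ∩ B| / |A| ≤ 1/5 — true.
(c) 2022: |A| = 8, |A ∩ B| = 7; needs A ⊄ B (|A ∖ B| ≥ 1) — true.

3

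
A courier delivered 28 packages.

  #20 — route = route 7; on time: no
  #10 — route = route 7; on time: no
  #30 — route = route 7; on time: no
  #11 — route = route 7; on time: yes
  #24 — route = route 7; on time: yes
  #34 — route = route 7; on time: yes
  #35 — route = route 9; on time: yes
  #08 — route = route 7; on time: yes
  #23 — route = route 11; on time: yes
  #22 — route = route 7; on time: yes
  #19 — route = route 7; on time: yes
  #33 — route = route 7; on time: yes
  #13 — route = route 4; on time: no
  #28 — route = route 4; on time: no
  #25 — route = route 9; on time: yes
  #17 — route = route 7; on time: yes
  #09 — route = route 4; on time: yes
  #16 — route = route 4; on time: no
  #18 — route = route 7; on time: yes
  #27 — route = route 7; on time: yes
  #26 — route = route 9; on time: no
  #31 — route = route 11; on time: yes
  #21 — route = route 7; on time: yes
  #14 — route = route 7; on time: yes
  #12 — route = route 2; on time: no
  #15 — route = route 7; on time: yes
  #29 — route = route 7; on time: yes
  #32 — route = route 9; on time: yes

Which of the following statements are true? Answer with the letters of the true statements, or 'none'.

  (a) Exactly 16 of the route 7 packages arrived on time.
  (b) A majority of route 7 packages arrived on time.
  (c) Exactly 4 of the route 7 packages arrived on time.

(b)

|A| = 17, |A ∩ B| = 14, |A ∖ B| = 3.
(a) |A ∩ B| = 16: fails.
(b) |A ∩ B| > |A ∖ B|: holds.
(c) |A ∩ B| = 4: fails.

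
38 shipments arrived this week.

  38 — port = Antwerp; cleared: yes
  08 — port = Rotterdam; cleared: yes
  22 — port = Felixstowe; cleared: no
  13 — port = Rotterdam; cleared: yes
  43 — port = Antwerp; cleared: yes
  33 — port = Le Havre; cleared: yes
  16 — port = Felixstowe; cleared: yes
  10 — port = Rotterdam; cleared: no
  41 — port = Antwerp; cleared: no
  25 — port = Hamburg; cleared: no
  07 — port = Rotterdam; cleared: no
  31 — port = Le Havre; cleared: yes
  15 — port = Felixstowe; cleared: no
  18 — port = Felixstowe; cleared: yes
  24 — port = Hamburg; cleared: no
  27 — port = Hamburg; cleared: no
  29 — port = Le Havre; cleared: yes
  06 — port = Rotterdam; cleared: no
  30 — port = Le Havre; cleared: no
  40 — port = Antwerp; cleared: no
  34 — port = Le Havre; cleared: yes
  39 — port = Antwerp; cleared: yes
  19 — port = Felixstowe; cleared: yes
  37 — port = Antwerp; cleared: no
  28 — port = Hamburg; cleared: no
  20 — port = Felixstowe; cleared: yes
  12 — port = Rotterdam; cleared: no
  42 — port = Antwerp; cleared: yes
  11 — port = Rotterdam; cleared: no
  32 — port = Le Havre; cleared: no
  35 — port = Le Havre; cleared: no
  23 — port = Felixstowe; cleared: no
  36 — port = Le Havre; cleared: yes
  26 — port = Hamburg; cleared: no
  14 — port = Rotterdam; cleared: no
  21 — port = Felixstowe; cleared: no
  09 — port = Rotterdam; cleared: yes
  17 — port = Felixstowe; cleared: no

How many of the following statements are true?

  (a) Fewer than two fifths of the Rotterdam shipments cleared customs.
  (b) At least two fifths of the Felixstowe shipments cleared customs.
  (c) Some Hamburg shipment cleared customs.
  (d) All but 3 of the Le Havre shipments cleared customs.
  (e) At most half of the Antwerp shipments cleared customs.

3

(a) Rotterdam: |A| = 9, |A ∩ B| = 3; needs |A ∩ B| / |A| < 2/5 — true.
(b) Felixstowe: |A| = 9, |A ∩ B| = 4; needs |A ∩ B| / |A| ≥ 2/5 — true.
(c) Hamburg: |A| = 5, |A ∩ B| = 0; needs A ∩ B ≠ ∅ (|A ∩ B| ≥ 1) — false.
(d) Le Havre: |A| = 8, |A ∩ B| = 5; needs |A ∖ B| = 3 — true.
(e) Antwerp: |A| = 7, |A ∩ B| = 4; needs |A ∩ B| ≤ |A ∖ B| — false.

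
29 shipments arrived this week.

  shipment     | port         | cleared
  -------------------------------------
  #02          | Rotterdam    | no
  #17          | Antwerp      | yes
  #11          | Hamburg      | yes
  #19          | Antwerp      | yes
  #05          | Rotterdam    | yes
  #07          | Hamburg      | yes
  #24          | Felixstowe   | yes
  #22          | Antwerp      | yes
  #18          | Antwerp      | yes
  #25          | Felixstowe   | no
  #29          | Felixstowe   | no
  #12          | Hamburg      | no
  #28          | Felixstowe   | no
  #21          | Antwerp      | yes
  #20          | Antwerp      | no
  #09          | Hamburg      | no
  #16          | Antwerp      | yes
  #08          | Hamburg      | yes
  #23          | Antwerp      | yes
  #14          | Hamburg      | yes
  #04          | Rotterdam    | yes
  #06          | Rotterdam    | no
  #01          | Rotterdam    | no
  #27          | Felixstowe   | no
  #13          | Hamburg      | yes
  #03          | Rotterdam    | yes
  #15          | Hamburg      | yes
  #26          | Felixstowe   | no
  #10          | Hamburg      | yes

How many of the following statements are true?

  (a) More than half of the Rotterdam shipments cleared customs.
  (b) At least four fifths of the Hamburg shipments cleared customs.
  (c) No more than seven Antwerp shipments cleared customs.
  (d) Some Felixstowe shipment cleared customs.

(a) Rotterdam: |A| = 6, |A ∩ B| = 3; needs |A ∩ B| > |A ∖ B| — false.
(b) Hamburg: |A| = 9, |A ∩ B| = 7; needs |A ∩ B| / |A| ≥ 4/5 — false.
(c) Antwerp: |A| = 8, |A ∩ B| = 7; needs |A ∩ B| ≤ 7 — true.
(d) Felixstowe: |A| = 6, |A ∩ B| = 1; needs A ∩ B ≠ ∅ (|A ∩ B| ≥ 1) — true.

2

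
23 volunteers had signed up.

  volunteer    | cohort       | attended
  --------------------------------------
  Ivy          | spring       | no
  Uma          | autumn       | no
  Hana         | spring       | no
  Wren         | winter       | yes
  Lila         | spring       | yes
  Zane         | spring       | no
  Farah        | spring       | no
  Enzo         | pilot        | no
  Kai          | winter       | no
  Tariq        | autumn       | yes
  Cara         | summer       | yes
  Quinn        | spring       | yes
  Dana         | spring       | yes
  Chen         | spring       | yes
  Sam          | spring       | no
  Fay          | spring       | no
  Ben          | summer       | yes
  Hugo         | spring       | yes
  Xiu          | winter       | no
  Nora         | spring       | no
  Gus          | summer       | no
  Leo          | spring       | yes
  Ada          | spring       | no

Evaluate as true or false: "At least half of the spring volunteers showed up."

Truth condition: |A ∩ B| ≥ |A ∖ B|.
A (the restrictor) = {Ivy, Hana, Lila, Zane, Farah, Quinn, Dana, Chen, Sam, Fay, Hugo, Nora, Leo, Ada}, |A| = 14.
A ∩ B = {Lila, Quinn, Dana, Chen, Hugo, Leo}, so |A ∩ B| = 6.
A ∖ B = {Ivy, Hana, Zane, Farah, Sam, Fay, Nora, Ada}, so |A ∖ B| = 8.
6 < 8, so the statement is false.

False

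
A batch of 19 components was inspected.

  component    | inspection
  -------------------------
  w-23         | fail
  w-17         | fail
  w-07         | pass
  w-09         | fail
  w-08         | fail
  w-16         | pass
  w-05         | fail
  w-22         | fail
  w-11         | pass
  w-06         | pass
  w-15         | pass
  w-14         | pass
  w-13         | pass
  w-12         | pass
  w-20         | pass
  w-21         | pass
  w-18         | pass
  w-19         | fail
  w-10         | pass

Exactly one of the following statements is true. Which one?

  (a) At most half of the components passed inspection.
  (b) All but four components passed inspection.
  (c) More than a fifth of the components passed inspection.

(c)

|A| = 19, |A ∩ B| = 12, |A ∖ B| = 7.
(a) requires |A ∩ B| ≤ |A ∖ B|: false.
(b) requires |A ∖ B| = 4: false.
(c) requires |A ∩ B| / |A| > 1/5: true.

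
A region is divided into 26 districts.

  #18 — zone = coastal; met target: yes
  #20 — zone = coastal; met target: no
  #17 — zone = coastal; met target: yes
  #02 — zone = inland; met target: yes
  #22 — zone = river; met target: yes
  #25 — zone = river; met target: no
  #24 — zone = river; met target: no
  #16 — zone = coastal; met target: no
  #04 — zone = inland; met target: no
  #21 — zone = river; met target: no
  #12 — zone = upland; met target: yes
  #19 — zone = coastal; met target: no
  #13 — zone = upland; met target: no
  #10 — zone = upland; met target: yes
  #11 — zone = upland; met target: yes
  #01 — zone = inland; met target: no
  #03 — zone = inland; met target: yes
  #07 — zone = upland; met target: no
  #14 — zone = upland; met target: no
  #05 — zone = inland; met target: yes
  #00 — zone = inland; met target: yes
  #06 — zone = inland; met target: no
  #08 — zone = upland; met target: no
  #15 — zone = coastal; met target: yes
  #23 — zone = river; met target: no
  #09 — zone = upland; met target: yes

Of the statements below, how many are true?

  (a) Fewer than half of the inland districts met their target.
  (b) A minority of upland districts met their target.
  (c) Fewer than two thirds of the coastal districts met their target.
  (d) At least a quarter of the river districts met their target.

1

(a) inland: |A| = 7, |A ∩ B| = 4; needs |A ∩ B| < |A ∖ B| — false.
(b) upland: |A| = 8, |A ∩ B| = 4; needs |A ∩ B| < |A ∖ B| — false.
(c) coastal: |A| = 6, |A ∩ B| = 3; needs |A ∩ B| / |A| < 2/3 — true.
(d) river: |A| = 5, |A ∩ B| = 1; needs |A ∩ B| / |A| ≥ 1/4 — false.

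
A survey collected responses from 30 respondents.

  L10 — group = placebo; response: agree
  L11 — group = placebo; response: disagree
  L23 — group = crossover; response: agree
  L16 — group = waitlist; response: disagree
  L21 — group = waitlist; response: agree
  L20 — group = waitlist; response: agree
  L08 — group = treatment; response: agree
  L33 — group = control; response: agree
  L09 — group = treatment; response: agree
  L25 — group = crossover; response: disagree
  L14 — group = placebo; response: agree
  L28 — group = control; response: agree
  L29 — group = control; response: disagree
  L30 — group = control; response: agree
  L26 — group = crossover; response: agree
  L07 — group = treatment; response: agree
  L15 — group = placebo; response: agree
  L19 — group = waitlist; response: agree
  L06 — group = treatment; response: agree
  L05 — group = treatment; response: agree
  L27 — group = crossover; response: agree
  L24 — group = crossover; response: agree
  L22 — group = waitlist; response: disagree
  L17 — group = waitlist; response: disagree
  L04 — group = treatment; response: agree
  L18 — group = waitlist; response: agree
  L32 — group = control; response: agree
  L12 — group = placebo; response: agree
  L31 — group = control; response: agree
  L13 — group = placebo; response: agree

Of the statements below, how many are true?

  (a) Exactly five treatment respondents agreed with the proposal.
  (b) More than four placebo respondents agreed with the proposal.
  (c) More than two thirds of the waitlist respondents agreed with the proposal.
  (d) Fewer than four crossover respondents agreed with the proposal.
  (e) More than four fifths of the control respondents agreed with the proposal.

2

(a) treatment: |A| = 6, |A ∩ B| = 6; needs |A ∩ B| = 5 — false.
(b) placebo: |A| = 6, |A ∩ B| = 5; needs |A ∩ B| > 4 — true.
(c) waitlist: |A| = 7, |A ∩ B| = 4; needs |A ∩ B| / |A| > 2/3 — false.
(d) crossover: |A| = 5, |A ∩ B| = 4; needs |A ∩ B| < 4 — false.
(e) control: |A| = 6, |A ∩ B| = 5; needs |A ∩ B| / |A| > 4/5 — true.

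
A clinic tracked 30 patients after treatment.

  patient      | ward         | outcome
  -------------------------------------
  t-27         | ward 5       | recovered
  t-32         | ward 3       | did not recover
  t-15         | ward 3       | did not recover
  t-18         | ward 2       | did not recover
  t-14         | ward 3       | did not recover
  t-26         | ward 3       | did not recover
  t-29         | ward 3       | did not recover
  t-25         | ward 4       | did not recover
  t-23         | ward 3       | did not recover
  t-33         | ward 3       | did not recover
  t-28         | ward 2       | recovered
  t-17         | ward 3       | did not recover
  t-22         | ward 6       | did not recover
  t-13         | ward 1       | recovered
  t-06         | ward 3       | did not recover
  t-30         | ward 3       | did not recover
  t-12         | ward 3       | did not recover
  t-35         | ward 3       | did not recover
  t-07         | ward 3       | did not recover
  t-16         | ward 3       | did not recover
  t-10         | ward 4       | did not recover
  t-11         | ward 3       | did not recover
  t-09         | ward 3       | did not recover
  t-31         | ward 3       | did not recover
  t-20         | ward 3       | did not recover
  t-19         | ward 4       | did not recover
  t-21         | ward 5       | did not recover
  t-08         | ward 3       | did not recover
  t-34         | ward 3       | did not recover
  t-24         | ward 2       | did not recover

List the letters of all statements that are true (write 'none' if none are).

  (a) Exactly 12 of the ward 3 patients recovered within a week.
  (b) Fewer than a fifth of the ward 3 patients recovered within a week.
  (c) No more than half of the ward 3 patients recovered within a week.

|A| = 20, |A ∩ B| = 0, |A ∖ B| = 20.
(a) |A ∩ B| = 12: fails.
(b) |A ∩ B| / |A| < 1/5: holds.
(c) |A ∩ B| ≤ |A ∖ B|: holds.

(b), (c)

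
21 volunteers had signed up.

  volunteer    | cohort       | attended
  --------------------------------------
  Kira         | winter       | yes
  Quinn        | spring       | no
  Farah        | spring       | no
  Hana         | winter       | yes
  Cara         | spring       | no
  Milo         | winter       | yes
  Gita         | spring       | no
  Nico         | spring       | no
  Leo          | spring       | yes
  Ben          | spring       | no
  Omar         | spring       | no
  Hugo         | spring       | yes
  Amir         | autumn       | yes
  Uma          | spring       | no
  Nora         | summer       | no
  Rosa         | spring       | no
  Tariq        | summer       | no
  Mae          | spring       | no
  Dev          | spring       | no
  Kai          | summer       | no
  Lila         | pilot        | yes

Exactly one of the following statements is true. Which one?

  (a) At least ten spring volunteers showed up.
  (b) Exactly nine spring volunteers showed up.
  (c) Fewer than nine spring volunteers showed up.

|A| = 13, |A ∩ B| = 2, |A ∖ B| = 11.
(a) requires |A ∩ B| ≥ 10: false.
(b) requires |A ∩ B| = 9: false.
(c) requires |A ∩ B| < 9: true.

(c)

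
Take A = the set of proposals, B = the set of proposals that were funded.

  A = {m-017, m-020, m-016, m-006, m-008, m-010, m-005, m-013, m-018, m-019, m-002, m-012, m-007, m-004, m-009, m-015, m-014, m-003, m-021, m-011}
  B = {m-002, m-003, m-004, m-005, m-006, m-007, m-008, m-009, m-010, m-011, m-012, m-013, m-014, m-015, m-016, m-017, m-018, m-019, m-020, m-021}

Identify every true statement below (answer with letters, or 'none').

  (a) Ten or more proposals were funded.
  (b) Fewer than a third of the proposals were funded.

(a)

|A| = 20, |A ∩ B| = 20, |A ∖ B| = 0.
(a) |A ∩ B| ≥ 10: holds.
(b) |A ∩ B| / |A| < 1/3: fails.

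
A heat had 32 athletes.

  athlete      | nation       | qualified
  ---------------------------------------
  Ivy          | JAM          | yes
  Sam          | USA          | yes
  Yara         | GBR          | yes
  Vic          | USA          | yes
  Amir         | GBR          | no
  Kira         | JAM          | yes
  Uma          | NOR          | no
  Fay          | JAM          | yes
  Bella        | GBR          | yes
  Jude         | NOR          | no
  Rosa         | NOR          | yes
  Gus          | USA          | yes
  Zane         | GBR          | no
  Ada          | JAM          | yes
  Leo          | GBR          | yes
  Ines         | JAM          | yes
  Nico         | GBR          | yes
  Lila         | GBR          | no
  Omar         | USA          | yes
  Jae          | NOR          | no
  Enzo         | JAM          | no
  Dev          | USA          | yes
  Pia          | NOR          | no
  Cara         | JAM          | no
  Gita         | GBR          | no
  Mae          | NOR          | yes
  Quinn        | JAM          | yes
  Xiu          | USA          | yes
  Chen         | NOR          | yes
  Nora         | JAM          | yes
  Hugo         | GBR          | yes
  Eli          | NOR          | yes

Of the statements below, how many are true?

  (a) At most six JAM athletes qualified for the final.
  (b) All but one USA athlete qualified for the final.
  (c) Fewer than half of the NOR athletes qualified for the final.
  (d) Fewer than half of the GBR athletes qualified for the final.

(a) JAM: |A| = 9, |A ∩ B| = 7; needs |A ∩ B| ≤ 6 — false.
(b) USA: |A| = 6, |A ∩ B| = 6; needs |A ∖ B| = 1 — false.
(c) NOR: |A| = 8, |A ∩ B| = 4; needs |A ∩ B| < |A ∖ B| — false.
(d) GBR: |A| = 9, |A ∩ B| = 5; needs |A ∩ B| < |A ∖ B| — false.

0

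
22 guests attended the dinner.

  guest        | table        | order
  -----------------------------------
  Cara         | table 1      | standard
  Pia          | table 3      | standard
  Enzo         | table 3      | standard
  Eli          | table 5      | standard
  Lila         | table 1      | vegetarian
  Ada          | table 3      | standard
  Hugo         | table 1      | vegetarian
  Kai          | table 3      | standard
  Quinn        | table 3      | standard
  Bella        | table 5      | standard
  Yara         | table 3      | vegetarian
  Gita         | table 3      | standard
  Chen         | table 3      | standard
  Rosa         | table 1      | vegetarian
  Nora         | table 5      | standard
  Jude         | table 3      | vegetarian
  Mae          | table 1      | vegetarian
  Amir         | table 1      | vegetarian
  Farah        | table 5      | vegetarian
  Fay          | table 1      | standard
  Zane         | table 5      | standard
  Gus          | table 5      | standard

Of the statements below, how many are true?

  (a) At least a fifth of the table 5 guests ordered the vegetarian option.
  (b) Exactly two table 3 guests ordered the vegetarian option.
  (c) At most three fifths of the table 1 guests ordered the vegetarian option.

(a) table 5: |A| = 6, |A ∩ B| = 1; needs |A ∩ B| / |A| ≥ 1/5 — false.
(b) table 3: |A| = 9, |A ∩ B| = 2; needs |A ∩ B| = 2 — true.
(c) table 1: |A| = 7, |A ∩ B| = 5; needs |A ∩ B| / |A| ≤ 3/5 — false.

1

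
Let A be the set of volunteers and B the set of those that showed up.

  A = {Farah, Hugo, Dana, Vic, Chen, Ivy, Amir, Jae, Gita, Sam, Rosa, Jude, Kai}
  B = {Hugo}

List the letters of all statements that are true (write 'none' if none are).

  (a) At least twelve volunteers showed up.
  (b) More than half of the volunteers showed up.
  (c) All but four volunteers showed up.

none

|A| = 13, |A ∩ B| = 1, |A ∖ B| = 12.
(a) |A ∩ B| ≥ 12: fails.
(b) |A ∩ B| > |A ∖ B|: fails.
(c) |A ∖ B| = 4: fails.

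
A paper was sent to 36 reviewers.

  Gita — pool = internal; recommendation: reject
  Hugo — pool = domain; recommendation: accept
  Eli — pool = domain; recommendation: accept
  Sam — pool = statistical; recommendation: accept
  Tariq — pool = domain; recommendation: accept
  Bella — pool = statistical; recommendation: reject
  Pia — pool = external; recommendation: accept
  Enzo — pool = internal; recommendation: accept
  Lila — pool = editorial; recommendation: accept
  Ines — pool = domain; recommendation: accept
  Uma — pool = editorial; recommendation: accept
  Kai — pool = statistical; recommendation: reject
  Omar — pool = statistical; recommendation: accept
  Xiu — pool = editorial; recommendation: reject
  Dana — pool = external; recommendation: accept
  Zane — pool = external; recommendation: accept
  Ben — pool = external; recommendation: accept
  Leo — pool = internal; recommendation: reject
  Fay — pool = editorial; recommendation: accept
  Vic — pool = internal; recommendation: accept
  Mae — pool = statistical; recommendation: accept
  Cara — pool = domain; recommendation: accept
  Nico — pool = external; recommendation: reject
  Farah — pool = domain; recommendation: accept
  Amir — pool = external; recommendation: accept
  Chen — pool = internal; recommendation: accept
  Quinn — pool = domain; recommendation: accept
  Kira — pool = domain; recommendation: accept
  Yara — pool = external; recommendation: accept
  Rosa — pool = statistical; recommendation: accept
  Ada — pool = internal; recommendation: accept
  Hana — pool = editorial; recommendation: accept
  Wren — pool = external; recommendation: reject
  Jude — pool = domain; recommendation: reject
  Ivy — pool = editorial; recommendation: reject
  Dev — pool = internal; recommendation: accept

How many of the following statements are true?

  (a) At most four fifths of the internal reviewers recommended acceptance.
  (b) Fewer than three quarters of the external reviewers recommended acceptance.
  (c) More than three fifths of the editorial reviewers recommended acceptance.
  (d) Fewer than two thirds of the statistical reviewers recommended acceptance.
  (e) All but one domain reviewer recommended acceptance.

(a) internal: |A| = 7, |A ∩ B| = 5; needs |A ∩ B| / |A| ≤ 4/5 — true.
(b) external: |A| = 8, |A ∩ B| = 6; needs |A ∩ B| / |A| < 3/4 — false.
(c) editorial: |A| = 6, |A ∩ B| = 4; needs |A ∩ B| / |A| > 3/5 — true.
(d) statistical: |A| = 6, |A ∩ B| = 4; needs |A ∩ B| / |A| < 2/3 — false.
(e) domain: |A| = 9, |A ∩ B| = 8; needs |A ∖ B| = 1 — true.

3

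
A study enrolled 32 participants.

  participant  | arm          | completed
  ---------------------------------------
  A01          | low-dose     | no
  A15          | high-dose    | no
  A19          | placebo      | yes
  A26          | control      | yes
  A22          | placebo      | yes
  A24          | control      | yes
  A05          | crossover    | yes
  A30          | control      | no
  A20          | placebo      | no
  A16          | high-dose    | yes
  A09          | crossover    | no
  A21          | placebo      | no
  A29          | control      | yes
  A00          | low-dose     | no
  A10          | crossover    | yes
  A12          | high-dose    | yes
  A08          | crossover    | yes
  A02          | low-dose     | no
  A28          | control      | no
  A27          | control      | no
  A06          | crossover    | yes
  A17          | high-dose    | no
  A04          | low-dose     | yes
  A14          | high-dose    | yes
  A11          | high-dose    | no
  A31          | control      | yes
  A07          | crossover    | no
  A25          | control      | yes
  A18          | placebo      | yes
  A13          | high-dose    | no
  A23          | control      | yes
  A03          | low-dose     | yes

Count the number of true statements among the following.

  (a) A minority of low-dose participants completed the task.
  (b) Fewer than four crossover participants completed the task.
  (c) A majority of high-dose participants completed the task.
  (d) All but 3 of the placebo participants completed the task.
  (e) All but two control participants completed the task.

1

(a) low-dose: |A| = 5, |A ∩ B| = 2; needs |A ∩ B| < |A ∖ B| — true.
(b) crossover: |A| = 6, |A ∩ B| = 4; needs |A ∩ B| < 4 — false.
(c) high-dose: |A| = 7, |A ∩ B| = 3; needs |A ∩ B| > |A ∖ B| — false.
(d) placebo: |A| = 5, |A ∩ B| = 3; needs |A ∖ B| = 3 — false.
(e) control: |A| = 9, |A ∩ B| = 6; needs |A ∖ B| = 2 — false.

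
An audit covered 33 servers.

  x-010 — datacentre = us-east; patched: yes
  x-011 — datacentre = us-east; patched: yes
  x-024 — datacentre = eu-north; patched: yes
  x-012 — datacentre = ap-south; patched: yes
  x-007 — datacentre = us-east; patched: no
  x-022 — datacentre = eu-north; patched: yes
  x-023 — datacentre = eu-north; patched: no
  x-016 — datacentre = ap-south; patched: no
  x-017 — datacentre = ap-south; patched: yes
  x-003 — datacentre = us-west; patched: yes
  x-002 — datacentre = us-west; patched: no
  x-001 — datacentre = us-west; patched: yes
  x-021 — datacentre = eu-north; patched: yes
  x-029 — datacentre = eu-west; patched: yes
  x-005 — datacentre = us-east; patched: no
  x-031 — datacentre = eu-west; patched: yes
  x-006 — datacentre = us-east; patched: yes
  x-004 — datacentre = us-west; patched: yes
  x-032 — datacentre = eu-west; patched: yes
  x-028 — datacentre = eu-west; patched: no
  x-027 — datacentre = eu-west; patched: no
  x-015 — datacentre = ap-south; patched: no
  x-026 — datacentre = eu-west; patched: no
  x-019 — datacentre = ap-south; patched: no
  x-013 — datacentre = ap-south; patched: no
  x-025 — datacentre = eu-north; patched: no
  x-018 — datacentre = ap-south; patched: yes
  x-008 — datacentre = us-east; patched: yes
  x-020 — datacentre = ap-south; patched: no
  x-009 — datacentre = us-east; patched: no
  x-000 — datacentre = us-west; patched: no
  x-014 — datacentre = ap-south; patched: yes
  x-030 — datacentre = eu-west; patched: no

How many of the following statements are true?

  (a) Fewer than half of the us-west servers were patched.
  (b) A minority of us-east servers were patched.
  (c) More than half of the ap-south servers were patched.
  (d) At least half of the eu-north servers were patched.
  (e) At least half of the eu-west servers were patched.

1

(a) us-west: |A| = 5, |A ∩ B| = 3; needs |A ∩ B| < |A ∖ B| — false.
(b) us-east: |A| = 7, |A ∩ B| = 4; needs |A ∩ B| < |A ∖ B| — false.
(c) ap-south: |A| = 9, |A ∩ B| = 4; needs |A ∩ B| > |A ∖ B| — false.
(d) eu-north: |A| = 5, |A ∩ B| = 3; needs |A ∩ B| ≥ |A ∖ B| — true.
(e) eu-west: |A| = 7, |A ∩ B| = 3; needs |A ∩ B| ≥ |A ∖ B| — false.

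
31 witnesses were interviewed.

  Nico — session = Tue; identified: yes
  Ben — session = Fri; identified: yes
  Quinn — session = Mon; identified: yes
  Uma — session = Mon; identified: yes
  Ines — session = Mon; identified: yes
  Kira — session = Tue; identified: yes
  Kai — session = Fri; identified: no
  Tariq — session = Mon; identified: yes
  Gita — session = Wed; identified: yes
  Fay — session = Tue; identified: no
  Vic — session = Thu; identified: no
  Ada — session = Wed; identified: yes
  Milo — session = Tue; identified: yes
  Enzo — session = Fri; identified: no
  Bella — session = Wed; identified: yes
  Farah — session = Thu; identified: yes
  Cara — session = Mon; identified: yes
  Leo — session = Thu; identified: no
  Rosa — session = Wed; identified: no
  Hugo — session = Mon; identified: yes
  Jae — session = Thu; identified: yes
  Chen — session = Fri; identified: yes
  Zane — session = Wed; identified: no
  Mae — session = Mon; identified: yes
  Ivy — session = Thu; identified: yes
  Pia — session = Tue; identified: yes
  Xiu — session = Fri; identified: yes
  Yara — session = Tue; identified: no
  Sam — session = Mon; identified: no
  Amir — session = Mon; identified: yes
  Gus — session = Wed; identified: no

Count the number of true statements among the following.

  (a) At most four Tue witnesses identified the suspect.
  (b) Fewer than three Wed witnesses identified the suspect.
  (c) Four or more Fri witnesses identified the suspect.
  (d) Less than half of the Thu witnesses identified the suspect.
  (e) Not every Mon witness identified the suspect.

2

(a) Tue: |A| = 6, |A ∩ B| = 4; needs |A ∩ B| ≤ 4 — true.
(b) Wed: |A| = 6, |A ∩ B| = 3; needs |A ∩ B| < 3 — false.
(c) Fri: |A| = 5, |A ∩ B| = 3; needs |A ∩ B| ≥ 4 — false.
(d) Thu: |A| = 5, |A ∩ B| = 3; needs |A ∩ B| < |A ∖ B| — false.
(e) Mon: |A| = 9, |A ∩ B| = 8; needs A ⊄ B (|A ∖ B| ≥ 1) — true.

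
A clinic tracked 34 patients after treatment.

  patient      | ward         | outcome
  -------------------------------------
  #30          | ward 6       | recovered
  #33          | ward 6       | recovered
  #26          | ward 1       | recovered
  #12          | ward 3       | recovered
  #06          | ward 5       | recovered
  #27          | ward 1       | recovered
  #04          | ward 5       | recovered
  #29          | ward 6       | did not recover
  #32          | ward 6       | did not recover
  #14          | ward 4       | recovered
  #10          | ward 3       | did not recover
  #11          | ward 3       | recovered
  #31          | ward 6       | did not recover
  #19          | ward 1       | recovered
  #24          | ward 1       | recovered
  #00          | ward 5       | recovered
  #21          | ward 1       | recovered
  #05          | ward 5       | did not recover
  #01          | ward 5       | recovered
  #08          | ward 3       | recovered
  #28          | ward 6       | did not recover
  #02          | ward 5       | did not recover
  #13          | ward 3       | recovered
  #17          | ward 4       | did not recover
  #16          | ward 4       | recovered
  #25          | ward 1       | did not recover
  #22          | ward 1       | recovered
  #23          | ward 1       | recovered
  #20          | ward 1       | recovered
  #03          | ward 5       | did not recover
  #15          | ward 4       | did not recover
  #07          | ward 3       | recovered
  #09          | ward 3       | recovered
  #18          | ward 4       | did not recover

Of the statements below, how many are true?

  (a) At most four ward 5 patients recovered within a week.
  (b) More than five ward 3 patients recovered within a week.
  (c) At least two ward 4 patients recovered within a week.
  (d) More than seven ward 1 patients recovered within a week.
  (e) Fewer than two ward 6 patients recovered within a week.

4

(a) ward 5: |A| = 7, |A ∩ B| = 4; needs |A ∩ B| ≤ 4 — true.
(b) ward 3: |A| = 7, |A ∩ B| = 6; needs |A ∩ B| > 5 — true.
(c) ward 4: |A| = 5, |A ∩ B| = 2; needs |A ∩ B| ≥ 2 — true.
(d) ward 1: |A| = 9, |A ∩ B| = 8; needs |A ∩ B| > 7 — true.
(e) ward 6: |A| = 6, |A ∩ B| = 2; needs |A ∩ B| < 2 — false.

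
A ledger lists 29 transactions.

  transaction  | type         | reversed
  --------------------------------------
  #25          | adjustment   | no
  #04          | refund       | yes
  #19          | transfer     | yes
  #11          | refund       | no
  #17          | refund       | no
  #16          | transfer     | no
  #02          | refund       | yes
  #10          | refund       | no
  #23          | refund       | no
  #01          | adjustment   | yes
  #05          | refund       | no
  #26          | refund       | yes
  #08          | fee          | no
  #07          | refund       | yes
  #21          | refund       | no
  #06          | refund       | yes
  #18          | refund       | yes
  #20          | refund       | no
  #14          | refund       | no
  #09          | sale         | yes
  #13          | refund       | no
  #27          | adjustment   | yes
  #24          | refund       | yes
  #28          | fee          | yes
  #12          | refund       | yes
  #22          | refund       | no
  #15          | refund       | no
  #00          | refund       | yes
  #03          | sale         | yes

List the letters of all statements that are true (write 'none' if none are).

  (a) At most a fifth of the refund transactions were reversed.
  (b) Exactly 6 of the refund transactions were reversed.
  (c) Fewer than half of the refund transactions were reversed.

(c)

|A| = 20, |A ∩ B| = 9, |A ∖ B| = 11.
(a) |A ∩ B| / |A| ≤ 1/5: fails.
(b) |A ∩ B| = 6: fails.
(c) |A ∩ B| < |A ∖ B|: holds.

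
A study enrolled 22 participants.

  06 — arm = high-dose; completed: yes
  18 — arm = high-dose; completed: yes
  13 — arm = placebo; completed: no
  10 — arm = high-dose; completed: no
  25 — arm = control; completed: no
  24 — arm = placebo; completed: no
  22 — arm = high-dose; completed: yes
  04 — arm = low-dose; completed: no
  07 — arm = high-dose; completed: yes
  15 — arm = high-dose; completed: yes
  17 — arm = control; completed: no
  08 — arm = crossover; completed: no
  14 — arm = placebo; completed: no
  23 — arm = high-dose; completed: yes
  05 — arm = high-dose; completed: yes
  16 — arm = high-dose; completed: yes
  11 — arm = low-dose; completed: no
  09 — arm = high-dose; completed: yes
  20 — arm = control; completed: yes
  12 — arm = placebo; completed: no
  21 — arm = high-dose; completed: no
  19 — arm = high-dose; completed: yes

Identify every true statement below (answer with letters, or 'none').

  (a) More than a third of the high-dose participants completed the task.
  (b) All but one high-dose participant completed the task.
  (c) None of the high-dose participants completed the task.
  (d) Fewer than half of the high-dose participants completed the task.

|A| = 12, |A ∩ B| = 10, |A ∖ B| = 2.
(a) |A ∩ B| / |A| > 1/3: holds.
(b) |A ∖ B| = 1: fails.
(c) A ∩ B = ∅ (|A ∩ B| = 0): fails.
(d) |A ∩ B| < |A ∖ B|: fails.

(a)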